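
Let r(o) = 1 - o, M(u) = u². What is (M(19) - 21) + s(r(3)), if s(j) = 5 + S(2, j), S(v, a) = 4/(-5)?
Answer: 1721/5 ≈ 344.20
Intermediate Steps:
S(v, a) = -⅘ (S(v, a) = 4*(-⅕) = -⅘)
s(j) = 21/5 (s(j) = 5 - ⅘ = 21/5)
(M(19) - 21) + s(r(3)) = (19² - 21) + 21/5 = (361 - 21) + 21/5 = 340 + 21/5 = 1721/5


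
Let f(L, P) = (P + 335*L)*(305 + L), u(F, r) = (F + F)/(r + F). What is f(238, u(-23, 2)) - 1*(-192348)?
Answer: 304408492/7 ≈ 4.3487e+7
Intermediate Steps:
u(F, r) = 2*F/(F + r) (u(F, r) = (2*F)/(F + r) = 2*F/(F + r))
f(L, P) = (305 + L)*(P + 335*L)
f(238, u(-23, 2)) - 1*(-192348) = (305*(2*(-23)/(-23 + 2)) + 335*238**2 + 102175*238 + 238*(2*(-23)/(-23 + 2))) - 1*(-192348) = (305*(2*(-23)/(-21)) + 335*56644 + 24317650 + 238*(2*(-23)/(-21))) + 192348 = (305*(2*(-23)*(-1/21)) + 18975740 + 24317650 + 238*(2*(-23)*(-1/21))) + 192348 = (305*(46/21) + 18975740 + 24317650 + 238*(46/21)) + 192348 = (14030/21 + 18975740 + 24317650 + 1564/3) + 192348 = 303062056/7 + 192348 = 304408492/7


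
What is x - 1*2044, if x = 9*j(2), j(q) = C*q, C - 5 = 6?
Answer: -1846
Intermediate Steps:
C = 11 (C = 5 + 6 = 11)
j(q) = 11*q
x = 198 (x = 9*(11*2) = 9*22 = 198)
x - 1*2044 = 198 - 1*2044 = 198 - 2044 = -1846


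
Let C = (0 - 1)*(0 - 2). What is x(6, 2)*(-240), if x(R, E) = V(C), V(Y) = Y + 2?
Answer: -960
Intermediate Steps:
C = 2 (C = -1*(-2) = 2)
V(Y) = 2 + Y
x(R, E) = 4 (x(R, E) = 2 + 2 = 4)
x(6, 2)*(-240) = 4*(-240) = -960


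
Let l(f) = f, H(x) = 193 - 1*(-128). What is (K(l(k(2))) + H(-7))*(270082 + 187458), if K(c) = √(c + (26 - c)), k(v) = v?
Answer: 146870340 + 457540*√26 ≈ 1.4920e+8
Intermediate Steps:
H(x) = 321 (H(x) = 193 + 128 = 321)
K(c) = √26
(K(l(k(2))) + H(-7))*(270082 + 187458) = (√26 + 321)*(270082 + 187458) = (321 + √26)*457540 = 146870340 + 457540*√26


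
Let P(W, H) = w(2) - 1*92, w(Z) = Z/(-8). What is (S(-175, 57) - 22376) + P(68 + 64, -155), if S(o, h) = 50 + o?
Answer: -90373/4 ≈ -22593.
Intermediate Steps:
w(Z) = -Z/8 (w(Z) = Z*(-⅛) = -Z/8)
P(W, H) = -369/4 (P(W, H) = -⅛*2 - 1*92 = -¼ - 92 = -369/4)
(S(-175, 57) - 22376) + P(68 + 64, -155) = ((50 - 175) - 22376) - 369/4 = (-125 - 22376) - 369/4 = -22501 - 369/4 = -90373/4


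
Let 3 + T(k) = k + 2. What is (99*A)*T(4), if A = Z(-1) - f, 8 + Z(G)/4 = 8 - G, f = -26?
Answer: 8910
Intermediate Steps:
Z(G) = -4*G (Z(G) = -32 + 4*(8 - G) = -32 + (32 - 4*G) = -4*G)
T(k) = -1 + k (T(k) = -3 + (k + 2) = -3 + (2 + k) = -1 + k)
A = 30 (A = -4*(-1) - 1*(-26) = 4 + 26 = 30)
(99*A)*T(4) = (99*30)*(-1 + 4) = 2970*3 = 8910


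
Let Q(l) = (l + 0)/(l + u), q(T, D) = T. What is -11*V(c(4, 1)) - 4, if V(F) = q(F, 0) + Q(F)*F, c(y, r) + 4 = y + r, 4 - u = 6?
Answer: -4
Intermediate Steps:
u = -2 (u = 4 - 1*6 = 4 - 6 = -2)
Q(l) = l/(-2 + l) (Q(l) = (l + 0)/(l - 2) = l/(-2 + l))
c(y, r) = -4 + r + y (c(y, r) = -4 + (y + r) = -4 + (r + y) = -4 + r + y)
V(F) = F + F**2/(-2 + F) (V(F) = F + (F/(-2 + F))*F = F + F**2/(-2 + F))
-11*V(c(4, 1)) - 4 = -22*(-4 + 1 + 4)*(-1 + (-4 + 1 + 4))/(-2 + (-4 + 1 + 4)) - 4 = -22*(-1 + 1)/(-2 + 1) - 4 = -22*0/(-1) - 4 = -22*(-1)*0 - 4 = -11*0 - 4 = 0 - 4 = -4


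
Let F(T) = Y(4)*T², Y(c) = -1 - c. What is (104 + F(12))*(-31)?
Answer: 19096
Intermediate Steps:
F(T) = -5*T² (F(T) = (-1 - 1*4)*T² = (-1 - 4)*T² = -5*T²)
(104 + F(12))*(-31) = (104 - 5*12²)*(-31) = (104 - 5*144)*(-31) = (104 - 720)*(-31) = -616*(-31) = 19096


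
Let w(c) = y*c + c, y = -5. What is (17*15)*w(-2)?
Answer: 2040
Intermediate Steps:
w(c) = -4*c (w(c) = -5*c + c = -4*c)
(17*15)*w(-2) = (17*15)*(-4*(-2)) = 255*8 = 2040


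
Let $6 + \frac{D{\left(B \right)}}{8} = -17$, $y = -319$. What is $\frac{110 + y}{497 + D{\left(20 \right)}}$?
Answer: $- \frac{209}{313} \approx -0.66773$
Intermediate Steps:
$D{\left(B \right)} = -184$ ($D{\left(B \right)} = -48 + 8 \left(-17\right) = -48 - 136 = -184$)
$\frac{110 + y}{497 + D{\left(20 \right)}} = \frac{110 - 319}{497 - 184} = - \frac{209}{313}$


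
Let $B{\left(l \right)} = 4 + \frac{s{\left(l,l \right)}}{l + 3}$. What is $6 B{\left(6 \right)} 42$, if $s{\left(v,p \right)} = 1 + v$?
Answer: $1204$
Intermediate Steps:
$B{\left(l \right)} = 4 + \frac{1 + l}{3 + l}$ ($B{\left(l \right)} = 4 + \frac{1 + l}{l + 3} = 4 + \frac{1 + l}{3 + l}$)
$6 B{\left(6 \right)} 42 = 6 \frac{13 + 5 \cdot 6}{3 + 6} \cdot 42 = 6 \frac{13 + 30}{9} \cdot 42 = 6 \cdot \frac{1}{9} \cdot 43 \cdot 42 = 6 \cdot \frac{43}{9} \cdot 42 = \frac{86}{3} \cdot 42 = 1204$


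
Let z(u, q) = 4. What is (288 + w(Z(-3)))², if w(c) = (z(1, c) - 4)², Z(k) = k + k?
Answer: 82944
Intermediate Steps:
Z(k) = 2*k
w(c) = 0 (w(c) = (4 - 4)² = 0² = 0)
(288 + w(Z(-3)))² = (288 + 0)² = 288² = 82944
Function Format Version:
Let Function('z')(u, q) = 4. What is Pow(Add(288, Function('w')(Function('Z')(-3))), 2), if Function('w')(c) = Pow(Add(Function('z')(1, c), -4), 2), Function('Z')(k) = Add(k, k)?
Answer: 82944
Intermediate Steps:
Function('Z')(k) = Mul(2, k)
Function('w')(c) = 0 (Function('w')(c) = Pow(Add(4, -4), 2) = Pow(0, 2) = 0)
Pow(Add(288, Function('w')(Function('Z')(-3))), 2) = Pow(Add(288, 0), 2) = Pow(288, 2) = 82944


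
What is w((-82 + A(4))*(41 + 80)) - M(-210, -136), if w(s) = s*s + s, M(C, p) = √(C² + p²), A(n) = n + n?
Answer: 80165162 - 2*√15649 ≈ 8.0165e+7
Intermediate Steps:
A(n) = 2*n
w(s) = s + s² (w(s) = s² + s = s + s²)
w((-82 + A(4))*(41 + 80)) - M(-210, -136) = ((-82 + 2*4)*(41 + 80))*(1 + (-82 + 2*4)*(41 + 80)) - √((-210)² + (-136)²) = ((-82 + 8)*121)*(1 + (-82 + 8)*121) - √(44100 + 18496) = (-74*121)*(1 - 74*121) - √62596 = -8954*(1 - 8954) - 2*√15649 = -8954*(-8953) - 2*√15649 = 80165162 - 2*√15649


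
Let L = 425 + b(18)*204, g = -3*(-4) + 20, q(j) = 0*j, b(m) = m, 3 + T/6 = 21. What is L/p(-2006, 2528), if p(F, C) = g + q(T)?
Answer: 4097/32 ≈ 128.03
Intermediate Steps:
T = 108 (T = -18 + 6*21 = -18 + 126 = 108)
q(j) = 0
g = 32 (g = 12 + 20 = 32)
L = 4097 (L = 425 + 18*204 = 425 + 3672 = 4097)
p(F, C) = 32 (p(F, C) = 32 + 0 = 32)
L/p(-2006, 2528) = 4097/32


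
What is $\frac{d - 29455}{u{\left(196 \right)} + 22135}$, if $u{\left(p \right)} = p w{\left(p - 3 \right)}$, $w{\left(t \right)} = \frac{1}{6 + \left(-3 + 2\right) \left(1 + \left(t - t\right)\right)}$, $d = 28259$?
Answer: $- \frac{5980}{110871} \approx -0.053937$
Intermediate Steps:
$w{\left(t \right)} = \frac{1}{5}$ ($w{\left(t \right)} = \frac{1}{6 - \left(1 + 0\right)} = \frac{1}{6 - 1} = \frac{1}{5}$)
$u{\left(p \right)} = \frac{p}{5}$ ($u{\left(p \right)} = p \frac{1}{5} = \frac{p}{5}$)
$\frac{d - 29455}{u{\left(196 \right)} + 22135} = \frac{28259 - 29455}{\frac{1}{5} \cdot 196 + 22135} = - \frac{1196}{\frac{196}{5} + 22135} = - \frac{1196}{\frac{110871}{5}} = \left(-1196\right) \frac{5}{110871} = - \frac{5980}{110871}$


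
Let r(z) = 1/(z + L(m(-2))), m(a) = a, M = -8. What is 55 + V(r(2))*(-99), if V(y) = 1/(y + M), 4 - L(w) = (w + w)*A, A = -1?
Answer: 341/5 ≈ 68.200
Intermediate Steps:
L(w) = 4 + 2*w (L(w) = 4 - (w + w)*(-1) = 4 - 2*w*(-1) = 4 - (-2)*w = 4 + 2*w)
r(z) = 1/z (r(z) = 1/(z + (4 + 2*(-2))) = 1/(z + (4 - 4)) = 1/(z + 0) = 1/z)
V(y) = 1/(-8 + y) (V(y) = 1/(y - 8) = 1/(-8 + y))
55 + V(r(2))*(-99) = 55 - 99/(-8 + 1/2) = 55 - 99/(-15/2) = 55 - 2/15*(-99) = 55 + 66/5 = 341/5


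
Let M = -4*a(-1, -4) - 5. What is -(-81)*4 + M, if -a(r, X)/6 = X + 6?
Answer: 367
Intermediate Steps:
a(r, X) = -36 - 6*X (a(r, X) = -6*(X + 6) = -6*(6 + X) = -36 - 6*X)
M = 43 (M = -4*(-36 - 6*(-4)) - 5 = -4*(-36 + 24) - 5 = -4*(-12) - 5 = 48 - 5 = 43)
-(-81)*4 + M = -(-81)*4 + 43 = -27*(-12) + 43 = 324 + 43 = 367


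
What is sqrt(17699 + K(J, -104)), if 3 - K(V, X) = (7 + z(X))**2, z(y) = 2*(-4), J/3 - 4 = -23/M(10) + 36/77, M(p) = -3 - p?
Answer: sqrt(17701) ≈ 133.05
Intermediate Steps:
J = 18729/1001 (J = 12 + 3*(-23/(-3 - 1*10) + 36/77) = 12 + 3*(-23/(-3 - 10) + 36*(1/77)) = 12 + 3*(-23/(-13) + 36/77) = 12 + 3*(-23*(-1/13) + 36/77) = 12 + 3*(23/13 + 36/77) = 12 + 3*(2239/1001) = 12 + 6717/1001 = 18729/1001 ≈ 18.710)
z(y) = -8
K(V, X) = 2 (K(V, X) = 3 - (7 - 8)**2 = 3 - 1*(-1)**2 = 3 - 1*1 = 3 - 1 = 2)
sqrt(17699 + K(J, -104)) = sqrt(17699 + 2) = sqrt(17701)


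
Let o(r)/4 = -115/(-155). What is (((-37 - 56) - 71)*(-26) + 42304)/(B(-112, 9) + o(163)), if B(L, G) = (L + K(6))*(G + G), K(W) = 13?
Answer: -721804/27575 ≈ -26.176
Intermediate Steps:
o(r) = 92/31 (o(r) = 4*(-115/(-155)) = 4*(-115*(-1/155)) = 4*(23/31) = 92/31)
B(L, G) = 2*G*(13 + L) (B(L, G) = (L + 13)*(G + G) = (13 + L)*(2*G) = 2*G*(13 + L))
(((-37 - 56) - 71)*(-26) + 42304)/(B(-112, 9) + o(163)) = (((-37 - 56) - 71)*(-26) + 42304)/(2*9*(13 - 112) + 92/31) = ((-93 - 71)*(-26) + 42304)/(2*9*(-99) + 92/31) = (-164*(-26) + 42304)/(-1782 + 92/31) = (4264 + 42304)/(-55150/31) = 46568*(-31/55150) = -721804/27575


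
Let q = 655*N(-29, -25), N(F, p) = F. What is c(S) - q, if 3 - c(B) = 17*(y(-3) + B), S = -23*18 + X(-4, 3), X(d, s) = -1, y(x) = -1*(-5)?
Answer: 25968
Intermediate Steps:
y(x) = 5
S = -415 (S = -23*18 - 1 = -414 - 1 = -415)
c(B) = -82 - 17*B (c(B) = 3 - 17*(5 + B) = 3 - (85 + 17*B) = 3 + (-85 - 17*B) = -82 - 17*B)
q = -18995 (q = 655*(-29) = -18995)
c(S) - q = (-82 - 17*(-415)) - 1*(-18995) = (-82 + 7055) + 18995 = 6973 + 18995 = 25968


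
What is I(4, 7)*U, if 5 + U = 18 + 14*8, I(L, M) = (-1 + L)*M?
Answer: 2625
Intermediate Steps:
I(L, M) = M*(-1 + L)
U = 125 (U = -5 + (18 + 14*8) = -5 + (18 + 112) = -5 + 130 = 125)
I(4, 7)*U = (7*(-1 + 4))*125 = (7*3)*125 = 21*125 = 2625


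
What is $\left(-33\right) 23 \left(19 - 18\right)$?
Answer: $-759$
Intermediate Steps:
$\left(-33\right) 23 \left(19 - 18\right) = \left(-759\right) 1 = -759$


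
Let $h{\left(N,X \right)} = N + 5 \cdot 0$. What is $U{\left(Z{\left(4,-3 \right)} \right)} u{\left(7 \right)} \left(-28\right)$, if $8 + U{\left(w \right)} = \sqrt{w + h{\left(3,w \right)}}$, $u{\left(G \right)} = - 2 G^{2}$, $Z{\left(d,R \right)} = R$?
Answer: $-21952$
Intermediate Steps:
$h{\left(N,X \right)} = N$ ($h{\left(N,X \right)} = N + 0 = N$)
$U{\left(w \right)} = -8 + \sqrt{3 + w}$ ($U{\left(w \right)} = -8 + \sqrt{w + 3} = -8 + \sqrt{3 + w}$)
$U{\left(Z{\left(4,-3 \right)} \right)} u{\left(7 \right)} \left(-28\right) = \left(-8 + \sqrt{3 - 3}\right) \left(- 2 \cdot 7^{2}\right) \left(-28\right) = \left(-8 + \sqrt{0}\right) \left(\left(-2\right) 49\right) \left(-28\right) = \left(-8 + 0\right) \left(-98\right) \left(-28\right) = \left(-8\right) \left(-98\right) \left(-28\right) = 784 \left(-28\right) = -21952$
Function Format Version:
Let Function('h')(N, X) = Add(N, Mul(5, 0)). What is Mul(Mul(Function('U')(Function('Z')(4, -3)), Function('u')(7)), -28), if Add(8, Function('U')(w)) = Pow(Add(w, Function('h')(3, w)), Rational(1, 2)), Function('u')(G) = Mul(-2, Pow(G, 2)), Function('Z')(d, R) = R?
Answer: -21952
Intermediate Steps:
Function('h')(N, X) = N (Function('h')(N, X) = Add(N, 0) = N)
Function('U')(w) = Add(-8, Pow(Add(3, w), Rational(1, 2))) (Function('U')(w) = Add(-8, Pow(Add(w, 3), Rational(1, 2))) = Add(-8, Pow(Add(3, w), Rational(1, 2))))
Mul(Mul(Function('U')(Function('Z')(4, -3)), Function('u')(7)), -28) = Mul(Mul(Add(-8, Pow(Add(3, -3), Rational(1, 2))), Mul(-2, Pow(7, 2))), -28) = Mul(Mul(Add(-8, Pow(0, Rational(1, 2))), Mul(-2, 49)), -28) = Mul(Mul(Add(-8, 0), -98), -28) = Mul(Mul(-8, -98), -28) = Mul(784, -28) = -21952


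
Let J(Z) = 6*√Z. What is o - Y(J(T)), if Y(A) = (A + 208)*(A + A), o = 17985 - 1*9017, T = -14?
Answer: 9976 - 2496*I*√14 ≈ 9976.0 - 9339.2*I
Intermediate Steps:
o = 8968 (o = 17985 - 9017 = 8968)
Y(A) = 2*A*(208 + A) (Y(A) = (208 + A)*(2*A) = 2*A*(208 + A))
o - Y(J(T)) = 8968 - 2*6*√(-14)*(208 + 6*√(-14)) = 8968 - 2*6*(I*√14)*(208 + 6*(I*√14)) = 8968 - 2*6*I*√14*(208 + 6*I*√14) = 8968 - 12*I*√14*(208 + 6*I*√14)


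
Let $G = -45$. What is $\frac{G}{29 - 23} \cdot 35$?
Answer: $- \frac{525}{2} \approx -262.5$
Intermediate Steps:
$\frac{G}{29 - 23} \cdot 35 = \frac{1}{29 - 23} \left(-45\right) 35 = \frac{1}{6} \left(-45\right) 35 = \left(- \frac{15}{2}\right) 35 = - \frac{525}{2}$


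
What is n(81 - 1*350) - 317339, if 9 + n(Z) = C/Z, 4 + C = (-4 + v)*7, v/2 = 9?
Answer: -85366706/269 ≈ -3.1735e+5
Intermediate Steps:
v = 18 (v = 2*9 = 18)
C = 94 (C = -4 + (-4 + 18)*7 = -4 + 14*7 = -4 + 98 = 94)
n(Z) = -9 + 94/Z
n(81 - 1*350) - 317339 = (-9 + 94/(81 - 1*350)) - 317339 = (-9 + 94/(81 - 350)) - 317339 = (-9 + 94/(-269)) - 317339 = (-9 + 94*(-1/269)) - 317339 = (-9 - 94/269) - 317339 = -2515/269 - 317339 = -85366706/269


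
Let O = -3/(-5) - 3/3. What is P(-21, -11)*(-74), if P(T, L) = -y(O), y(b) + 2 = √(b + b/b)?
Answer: -148 + 74*√15/5 ≈ -90.680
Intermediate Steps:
O = -⅖ (O = -3*(-⅕) - 3*⅓ = ⅗ - 1 = -⅖ ≈ -0.40000)
y(b) = -2 + √(1 + b) (y(b) = -2 + √(b + b/b) = -2 + √(b + 1) = -2 + √(1 + b))
P(T, L) = 2 - √15/5 (P(T, L) = -(-2 + √(1 - ⅖)) = -(-2 + √(⅗)) = -(-2 + √15/5) = 2 - √15/5)
P(-21, -11)*(-74) = (2 - √15/5)*(-74) = -148 + 74*√15/5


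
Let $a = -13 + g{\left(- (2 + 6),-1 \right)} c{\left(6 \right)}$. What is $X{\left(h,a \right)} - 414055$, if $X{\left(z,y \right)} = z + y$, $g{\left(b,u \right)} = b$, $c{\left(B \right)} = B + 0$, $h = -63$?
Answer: $-414179$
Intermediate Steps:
$c{\left(B \right)} = B$
$a = -61$ ($a = -13 + - (2 + 6) 6 = -13 + \left(-1\right) 8 \cdot 6 = -13 - 48 = -61$)
$X{\left(z,y \right)} = y + z$
$X{\left(h,a \right)} - 414055 = \left(-61 - 63\right) - 414055 = -124 - 414055 = -414179$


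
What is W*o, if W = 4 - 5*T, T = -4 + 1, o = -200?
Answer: -3800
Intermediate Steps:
T = -3
W = 19 (W = 4 - 5*(-3) = 4 + 15 = 19)
W*o = 19*(-200) = -3800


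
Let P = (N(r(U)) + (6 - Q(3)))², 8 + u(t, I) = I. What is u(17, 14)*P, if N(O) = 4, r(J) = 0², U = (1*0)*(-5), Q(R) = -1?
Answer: 726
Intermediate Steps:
U = 0 (U = 0*(-5) = 0)
r(J) = 0
u(t, I) = -8 + I
P = 121 (P = (4 + (6 - 1*(-1)))² = (4 + (6 + 1))² = (4 + 7)² = 11² = 121)
u(17, 14)*P = (-8 + 14)*121 = 6*121 = 726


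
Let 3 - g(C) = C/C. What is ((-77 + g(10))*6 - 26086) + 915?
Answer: -25621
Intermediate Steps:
g(C) = 2 (g(C) = 3 - C/C = 3 - 1*1 = 3 - 1 = 2)
((-77 + g(10))*6 - 26086) + 915 = ((-77 + 2)*6 - 26086) + 915 = (-75*6 - 26086) + 915 = (-450 - 26086) + 915 = -26536 + 915 = -25621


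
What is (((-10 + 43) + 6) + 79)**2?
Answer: 13924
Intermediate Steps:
(((-10 + 43) + 6) + 79)**2 = ((33 + 6) + 79)**2 = (39 + 79)**2 = 118**2 = 13924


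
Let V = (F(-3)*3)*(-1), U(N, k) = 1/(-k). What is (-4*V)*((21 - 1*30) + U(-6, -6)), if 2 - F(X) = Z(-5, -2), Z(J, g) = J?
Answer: -742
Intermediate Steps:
F(X) = 7 (F(X) = 2 - 1*(-5) = 2 + 5 = 7)
U(N, k) = -1/k
V = -21 (V = (7*3)*(-1) = 21*(-1) = -21)
(-4*V)*((21 - 1*30) + U(-6, -6)) = (-4*(-21))*((21 - 1*30) - 1/(-6)) = 84*((21 - 30) - 1*(-⅙)) = 84*(-9 + ⅙) = 84*(-53/6) = -742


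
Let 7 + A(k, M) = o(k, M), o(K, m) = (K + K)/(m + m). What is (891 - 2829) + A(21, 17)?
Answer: -33044/17 ≈ -1943.8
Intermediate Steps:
o(K, m) = K/m (o(K, m) = (2*K)/((2*m)) = (2*K)*(1/(2*m)) = K/m)
A(k, M) = -7 + k/M
(891 - 2829) + A(21, 17) = (891 - 2829) + (-7 + 21/17) = -1938 + (-7 + 21*(1/17)) = -1938 + (-7 + 21/17) = -1938 - 98/17 = -33044/17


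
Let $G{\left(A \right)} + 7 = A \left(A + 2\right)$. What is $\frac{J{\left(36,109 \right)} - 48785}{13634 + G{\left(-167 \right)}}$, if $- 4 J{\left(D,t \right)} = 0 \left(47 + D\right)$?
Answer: $- \frac{48785}{41182} \approx -1.1846$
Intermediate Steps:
$G{\left(A \right)} = -7 + A \left(2 + A\right)$ ($G{\left(A \right)} = -7 + A \left(A + 2\right) = -7 + A \left(2 + A\right)$)
$J{\left(D,t \right)} = 0$ ($J{\left(D,t \right)} = - \frac{0 \left(47 + D\right)}{4} = \left(- \frac{1}{4}\right) 0 = 0$)
$\frac{J{\left(36,109 \right)} - 48785}{13634 + G{\left(-167 \right)}} = \frac{0 - 48785}{13634 + \left(-7 + \left(-167\right)^{2} + 2 \left(-167\right)\right)} = - \frac{48785}{13634 - -27548} = - \frac{48785}{13634 + 27548} = - \frac{48785}{41182}$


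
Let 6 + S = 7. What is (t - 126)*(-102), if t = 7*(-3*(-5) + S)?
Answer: 1428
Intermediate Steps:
S = 1 (S = -6 + 7 = 1)
t = 112 (t = 7*(-3*(-5) + 1) = 7*(15 + 1) = 7*16 = 112)
(t - 126)*(-102) = (112 - 126)*(-102) = -14*(-102) = 1428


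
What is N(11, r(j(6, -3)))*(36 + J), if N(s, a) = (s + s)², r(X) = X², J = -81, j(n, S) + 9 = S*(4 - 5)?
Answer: -21780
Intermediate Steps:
j(n, S) = -9 - S (j(n, S) = -9 + S*(4 - 5) = -9 + S*(-1) = -9 - S)
N(s, a) = 4*s² (N(s, a) = (2*s)² = 4*s²)
N(11, r(j(6, -3)))*(36 + J) = (4*11²)*(36 - 81) = (4*121)*(-45) = 484*(-45) = -21780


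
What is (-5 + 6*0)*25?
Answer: -125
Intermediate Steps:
(-5 + 6*0)*25 = (-5 + 0)*25 = -5*25 = -125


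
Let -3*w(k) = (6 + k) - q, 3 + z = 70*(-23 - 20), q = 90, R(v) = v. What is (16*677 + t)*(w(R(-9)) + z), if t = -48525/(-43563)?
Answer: -469091403354/14521 ≈ -3.2304e+7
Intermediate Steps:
z = -3013 (z = -3 + 70*(-23 - 20) = -3 + 70*(-43) = -3 - 3010 = -3013)
t = 16175/14521 (t = -48525*(-1/43563) = 16175/14521 ≈ 1.1139)
w(k) = 28 - k/3 (w(k) = -((6 + k) - 1*90)/3 = -((6 + k) - 90)/3 = -(-84 + k)/3 = 28 - k/3)
(16*677 + t)*(w(R(-9)) + z) = (16*677 + 16175/14521)*((28 - 1/3*(-9)) - 3013) = (10832 + 16175/14521)*((28 + 3) - 3013) = 157307647*(31 - 3013)/14521 = (157307647/14521)*(-2982) = -469091403354/14521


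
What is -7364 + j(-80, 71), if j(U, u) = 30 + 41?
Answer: -7293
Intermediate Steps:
j(U, u) = 71
-7364 + j(-80, 71) = -7364 + 71 = -7293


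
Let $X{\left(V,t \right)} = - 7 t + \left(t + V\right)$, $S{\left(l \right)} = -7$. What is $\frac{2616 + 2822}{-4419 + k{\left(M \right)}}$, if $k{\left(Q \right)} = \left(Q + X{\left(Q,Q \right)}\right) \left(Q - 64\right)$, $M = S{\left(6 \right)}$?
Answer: $- \frac{5438}{6407} \approx -0.84876$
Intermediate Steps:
$M = -7$
$X{\left(V,t \right)} = V - 6 t$ ($X{\left(V,t \right)} = - 7 t + \left(V + t\right) = V - 6 t$)
$k{\left(Q \right)} = - 4 Q \left(-64 + Q\right)$ ($k{\left(Q \right)} = \left(Q + \left(Q - 6 Q\right)\right) \left(Q - 64\right) = \left(Q - 5 Q\right) \left(-64 + Q\right) = - 4 Q \left(-64 + Q\right)$)
$\frac{2616 + 2822}{-4419 + k{\left(M \right)}} = \frac{2616 + 2822}{-4419 + 4 \left(-7\right) \left(64 - -7\right)} = \frac{5438}{-4419 + 4 \left(-7\right) \left(64 + 7\right)} = \frac{5438}{-4419 + 4 \left(-7\right) 71} = \frac{5438}{-4419 - 1988} = \frac{5438}{-6407} = 5438 \left(- \frac{1}{6407}\right) = - \frac{5438}{6407}$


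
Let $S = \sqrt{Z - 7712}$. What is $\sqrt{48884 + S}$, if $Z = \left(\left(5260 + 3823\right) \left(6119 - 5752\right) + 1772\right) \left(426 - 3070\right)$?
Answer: $\sqrt{48884 + 6 i \sqrt{244954549}} \approx 278.17 + 168.8 i$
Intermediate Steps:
$Z = -8818356052$ ($Z = \left(9083 \cdot 367 + 1772\right) \left(-2644\right) = \left(3333461 + 1772\right) \left(-2644\right) = 3335233 \left(-2644\right) = -8818356052$)
$S = 6 i \sqrt{244954549}$ ($S = \sqrt{-8818356052 - 7712} = \sqrt{-8818363764} = 6 i \sqrt{244954549} \approx 93906.0 i$)
$\sqrt{48884 + S} = \sqrt{48884 + 6 i \sqrt{244954549}}$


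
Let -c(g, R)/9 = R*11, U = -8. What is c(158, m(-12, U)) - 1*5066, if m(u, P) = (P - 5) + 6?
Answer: -4373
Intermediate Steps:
m(u, P) = 1 + P (m(u, P) = (-5 + P) + 6 = 1 + P)
c(g, R) = -99*R (c(g, R) = -9*R*11 = -99*R)
c(158, m(-12, U)) - 1*5066 = -99*(1 - 8) - 1*5066 = -99*(-7) - 5066 = 693 - 5066 = -4373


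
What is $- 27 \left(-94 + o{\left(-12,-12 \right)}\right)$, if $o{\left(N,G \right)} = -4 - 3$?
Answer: $2727$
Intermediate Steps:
$o{\left(N,G \right)} = -7$ ($o{\left(N,G \right)} = -4 - 3 = -7$)
$- 27 \left(-94 + o{\left(-12,-12 \right)}\right) = - 27 \left(-94 - 7\right) = \left(-27\right) \left(-101\right) = 2727$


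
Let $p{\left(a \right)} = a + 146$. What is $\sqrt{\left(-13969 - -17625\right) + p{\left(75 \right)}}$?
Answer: $\sqrt{3877} \approx 62.266$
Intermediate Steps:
$p{\left(a \right)} = 146 + a$
$\sqrt{\left(-13969 - -17625\right) + p{\left(75 \right)}} = \sqrt{\left(-13969 - -17625\right) + \left(146 + 75\right)} = \sqrt{\left(-13969 + 17625\right) + 221} = \sqrt{3656 + 221} = \sqrt{3877}$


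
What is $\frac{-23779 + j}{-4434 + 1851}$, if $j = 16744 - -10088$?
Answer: $- \frac{3053}{2583} \approx -1.182$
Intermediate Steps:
$j = 26832$ ($j = 16744 + 10088 = 26832$)
$\frac{-23779 + j}{-4434 + 1851} = \frac{-23779 + 26832}{-4434 + 1851} = \frac{3053}{-2583} = 3053 \left(- \frac{1}{2583}\right) = - \frac{3053}{2583}$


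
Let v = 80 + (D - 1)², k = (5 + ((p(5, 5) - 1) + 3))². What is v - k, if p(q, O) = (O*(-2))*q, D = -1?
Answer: -1765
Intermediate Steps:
p(q, O) = -2*O*q (p(q, O) = (-2*O)*q = -2*O*q)
k = 1849 (k = (5 + ((-2*5*5 - 1) + 3))² = (5 + ((-50 - 1) + 3))² = (5 + (-51 + 3))² = (5 - 48)² = (-43)² = 1849)
v = 84 (v = 80 + (-1 - 1)² = 80 + (-2)² = 80 + 4 = 84)
v - k = 84 - 1*1849 = 84 - 1849 = -1765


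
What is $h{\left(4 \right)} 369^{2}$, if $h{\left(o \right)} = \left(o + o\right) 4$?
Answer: $4357152$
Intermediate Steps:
$h{\left(o \right)} = 8 o$ ($h{\left(o \right)} = 2 o 4 = 8 o$)
$h{\left(4 \right)} 369^{2} = 8 \cdot 4 \cdot 369^{2} = 32 \cdot 136161 = 4357152$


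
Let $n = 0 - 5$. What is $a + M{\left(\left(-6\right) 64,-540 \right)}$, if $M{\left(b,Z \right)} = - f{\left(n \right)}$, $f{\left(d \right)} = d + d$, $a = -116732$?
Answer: $-116722$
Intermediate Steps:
$n = -5$ ($n = 0 - 5 = -5$)
$f{\left(d \right)} = 2 d$
$M{\left(b,Z \right)} = 10$ ($M{\left(b,Z \right)} = - 2 \left(-5\right) = \left(-1\right) \left(-10\right) = 10$)
$a + M{\left(\left(-6\right) 64,-540 \right)} = -116732 + 10 = -116722$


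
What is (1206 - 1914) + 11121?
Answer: 10413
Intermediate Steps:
(1206 - 1914) + 11121 = -708 + 11121 = 10413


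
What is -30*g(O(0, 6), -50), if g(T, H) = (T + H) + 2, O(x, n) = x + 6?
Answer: 1260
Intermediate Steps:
O(x, n) = 6 + x
g(T, H) = 2 + H + T (g(T, H) = (H + T) + 2 = 2 + H + T)
-30*g(O(0, 6), -50) = -30*(2 - 50 + (6 + 0)) = -30*(2 - 50 + 6) = -30*(-42) = 1260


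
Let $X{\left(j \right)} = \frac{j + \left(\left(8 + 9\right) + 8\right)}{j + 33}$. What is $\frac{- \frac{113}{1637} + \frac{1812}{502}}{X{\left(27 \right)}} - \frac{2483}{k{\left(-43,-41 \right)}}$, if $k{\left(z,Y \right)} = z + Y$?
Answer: $\frac{15096017813}{448688604} \approx 33.645$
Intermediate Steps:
$k{\left(z,Y \right)} = Y + z$
$X{\left(j \right)} = \frac{25 + j}{33 + j}$ ($X{\left(j \right)} = \frac{j + \left(17 + 8\right)}{33 + j} = \frac{j + 25}{33 + j} = \frac{25 + j}{33 + j}$)
$\frac{- \frac{113}{1637} + \frac{1812}{502}}{X{\left(27 \right)}} - \frac{2483}{k{\left(-43,-41 \right)}} = \frac{- \frac{113}{1637} + \frac{1812}{502}}{\frac{1}{33 + 27} \left(25 + 27\right)} - \frac{2483}{-41 - 43} = \frac{\left(-113\right) \frac{1}{1637} + 1812 \cdot \frac{1}{502}}{\frac{1}{60} \cdot 52} - \frac{2483}{-84} = \frac{- \frac{113}{1637} + \frac{906}{251}}{\frac{1}{60} \cdot 52} - - \frac{2483}{84} = \frac{1454759}{410887 \cdot \frac{13}{15}} + \frac{2483}{84} = \frac{1454759}{410887} \cdot \frac{15}{13} + \frac{2483}{84} = \frac{21821385}{5341531} + \frac{2483}{84} = \frac{15096017813}{448688604}$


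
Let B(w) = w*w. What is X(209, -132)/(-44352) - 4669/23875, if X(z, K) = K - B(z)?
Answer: 10895531/13752000 ≈ 0.79229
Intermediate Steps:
B(w) = w²
X(z, K) = K - z²
X(209, -132)/(-44352) - 4669/23875 = (-132 - 1*209²)/(-44352) - 4669/23875 = (-132 - 1*43681)*(-1/44352) - 4669*1/23875 = (-132 - 43681)*(-1/44352) - 4669/23875 = -43813*(-1/44352) - 4669/23875 = 569/576 - 4669/23875 = 10895531/13752000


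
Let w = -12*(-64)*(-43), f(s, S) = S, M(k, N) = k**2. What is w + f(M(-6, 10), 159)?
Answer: -32865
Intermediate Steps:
w = -33024 (w = 768*(-43) = -33024)
w + f(M(-6, 10), 159) = -33024 + 159 = -32865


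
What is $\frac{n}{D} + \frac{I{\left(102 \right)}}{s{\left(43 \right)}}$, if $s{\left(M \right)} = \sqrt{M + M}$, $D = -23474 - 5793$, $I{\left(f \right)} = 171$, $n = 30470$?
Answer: $- \frac{30470}{29267} + \frac{171 \sqrt{86}}{86} \approx 17.398$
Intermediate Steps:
$D = -29267$
$s{\left(M \right)} = \sqrt{2} \sqrt{M}$ ($s{\left(M \right)} = \sqrt{2 M} = \sqrt{2} \sqrt{M}$)
$\frac{n}{D} + \frac{I{\left(102 \right)}}{s{\left(43 \right)}} = \frac{30470}{-29267} + \frac{171}{\sqrt{2} \sqrt{43}} = 30470 \left(- \frac{1}{29267}\right) + \frac{171}{\sqrt{86}} = - \frac{30470}{29267} + 171 \frac{\sqrt{86}}{86} = - \frac{30470}{29267} + \frac{171 \sqrt{86}}{86}$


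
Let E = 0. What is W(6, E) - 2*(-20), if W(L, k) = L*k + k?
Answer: 40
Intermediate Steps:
W(L, k) = k + L*k
W(6, E) - 2*(-20) = 0*(1 + 6) - 2*(-20) = 0*7 + 40 = 0 + 40 = 40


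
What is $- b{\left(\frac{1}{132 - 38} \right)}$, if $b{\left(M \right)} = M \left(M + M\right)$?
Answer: $- \frac{1}{4418} \approx -0.00022635$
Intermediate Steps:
$b{\left(M \right)} = 2 M^{2}$ ($b{\left(M \right)} = M 2 M = 2 M^{2}$)
$- b{\left(\frac{1}{132 - 38} \right)} = - 2 \left(\frac{1}{132 - 38}\right)^{2} = - 2 \left(\frac{1}{94}\right)^{2} = - \frac{2}{8836} = \left(-1\right) \frac{1}{4418} = - \frac{1}{4418}$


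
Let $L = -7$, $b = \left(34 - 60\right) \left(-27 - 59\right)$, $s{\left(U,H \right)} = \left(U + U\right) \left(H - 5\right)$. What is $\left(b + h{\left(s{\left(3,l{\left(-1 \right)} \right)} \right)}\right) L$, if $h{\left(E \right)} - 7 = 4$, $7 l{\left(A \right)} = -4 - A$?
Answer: $-15729$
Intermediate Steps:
$l{\left(A \right)} = - \frac{4}{7} - \frac{A}{7}$ ($l{\left(A \right)} = \frac{-4 - A}{7} = - \frac{4}{7} - \frac{A}{7}$)
$s{\left(U,H \right)} = 2 U \left(-5 + H\right)$
$h{\left(E \right)} = 11$ ($h{\left(E \right)} = 7 + 4 = 11$)
$b = 2236$ ($b = \left(-26\right) \left(-86\right) = 2236$)
$\left(b + h{\left(s{\left(3,l{\left(-1 \right)} \right)} \right)}\right) L = \left(2236 + 11\right) \left(-7\right) = 2247 \left(-7\right) = -15729$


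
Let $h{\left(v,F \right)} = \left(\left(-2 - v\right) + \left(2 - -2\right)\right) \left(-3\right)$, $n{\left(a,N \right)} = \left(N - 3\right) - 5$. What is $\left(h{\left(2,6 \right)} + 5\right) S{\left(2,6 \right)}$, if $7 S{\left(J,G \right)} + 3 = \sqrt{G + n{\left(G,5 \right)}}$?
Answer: $- \frac{15}{7} + \frac{5 \sqrt{3}}{7} \approx -0.90568$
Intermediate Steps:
$n{\left(a,N \right)} = -8 + N$ ($n{\left(a,N \right)} = \left(-3 + N\right) - 5 = -8 + N$)
$h{\left(v,F \right)} = -6 + 3 v$ ($h{\left(v,F \right)} = \left(\left(-2 - v\right) + \left(2 + 2\right)\right) \left(-3\right) = \left(\left(-2 - v\right) + 4\right) \left(-3\right) = \left(2 - v\right) \left(-3\right) = -6 + 3 v$)
$S{\left(J,G \right)} = - \frac{3}{7} + \frac{\sqrt{-3 + G}}{7}$ ($S{\left(J,G \right)} = - \frac{3}{7} + \frac{\sqrt{G + \left(-8 + 5\right)}}{7} = - \frac{3}{7} + \frac{\sqrt{G - 3}}{7} = - \frac{3}{7} + \frac{\sqrt{-3 + G}}{7}$)
$\left(h{\left(2,6 \right)} + 5\right) S{\left(2,6 \right)} = \left(\left(-6 + 3 \cdot 2\right) + 5\right) \left(- \frac{3}{7} + \frac{\sqrt{-3 + 6}}{7}\right) = \left(\left(-6 + 6\right) + 5\right) \left(- \frac{3}{7} + \frac{\sqrt{3}}{7}\right) = \left(0 + 5\right) \left(- \frac{3}{7} + \frac{\sqrt{3}}{7}\right) = 5 \left(- \frac{3}{7} + \frac{\sqrt{3}}{7}\right) = - \frac{15}{7} + \frac{5 \sqrt{3}}{7}$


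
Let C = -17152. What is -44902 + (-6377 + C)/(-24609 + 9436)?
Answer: -681274517/15173 ≈ -44900.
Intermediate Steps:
-44902 + (-6377 + C)/(-24609 + 9436) = -44902 + (-6377 - 17152)/(-24609 + 9436) = -44902 - 23529/(-15173) = -44902 - 23529*(-1/15173) = -44902 + 23529/15173 = -681274517/15173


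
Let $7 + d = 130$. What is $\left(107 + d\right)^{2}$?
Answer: $52900$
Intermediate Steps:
$d = 123$ ($d = -7 + 130 = 123$)
$\left(107 + d\right)^{2} = \left(107 + 123\right)^{2} = 230^{2} = 52900$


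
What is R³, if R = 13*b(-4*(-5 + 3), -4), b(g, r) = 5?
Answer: 274625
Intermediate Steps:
R = 65 (R = 13*5 = 65)
R³ = 65³ = 274625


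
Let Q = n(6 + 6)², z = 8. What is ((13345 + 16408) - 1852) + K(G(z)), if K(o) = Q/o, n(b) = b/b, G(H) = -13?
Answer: 362712/13 ≈ 27901.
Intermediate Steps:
n(b) = 1
Q = 1 (Q = 1² = 1)
K(o) = 1/o
((13345 + 16408) - 1852) + K(G(z)) = ((13345 + 16408) - 1852) + 1/(-13) = (29753 - 1852) - 1/13 = 27901 - 1/13 = 362712/13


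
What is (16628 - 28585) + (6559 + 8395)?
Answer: 2997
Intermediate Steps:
(16628 - 28585) + (6559 + 8395) = -11957 + 14954 = 2997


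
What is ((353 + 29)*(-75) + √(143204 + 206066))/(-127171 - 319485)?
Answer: 14325/223328 - √349270/446656 ≈ 0.062820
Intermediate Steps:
((353 + 29)*(-75) + √(143204 + 206066))/(-127171 - 319485) = (382*(-75) + √349270)/(-446656) = (-28650 + √349270)*(-1/446656) = 14325/223328 - √349270/446656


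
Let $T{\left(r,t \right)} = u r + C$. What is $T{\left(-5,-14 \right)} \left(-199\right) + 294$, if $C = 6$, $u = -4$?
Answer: $-4880$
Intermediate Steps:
$T{\left(r,t \right)} = 6 - 4 r$ ($T{\left(r,t \right)} = - 4 r + 6 = 6 - 4 r$)
$T{\left(-5,-14 \right)} \left(-199\right) + 294 = \left(6 - -20\right) \left(-199\right) + 294 = \left(6 + 20\right) \left(-199\right) + 294 = 26 \left(-199\right) + 294 = -5174 + 294 = -4880$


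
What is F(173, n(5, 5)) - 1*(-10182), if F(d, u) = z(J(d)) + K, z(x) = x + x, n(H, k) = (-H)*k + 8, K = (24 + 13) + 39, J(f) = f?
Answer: 10604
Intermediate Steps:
K = 76 (K = 37 + 39 = 76)
n(H, k) = 8 - H*k (n(H, k) = -H*k + 8 = 8 - H*k)
z(x) = 2*x
F(d, u) = 76 + 2*d (F(d, u) = 2*d + 76 = 76 + 2*d)
F(173, n(5, 5)) - 1*(-10182) = (76 + 2*173) - 1*(-10182) = (76 + 346) + 10182 = 422 + 10182 = 10604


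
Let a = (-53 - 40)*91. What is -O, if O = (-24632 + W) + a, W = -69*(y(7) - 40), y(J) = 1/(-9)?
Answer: 90982/3 ≈ 30327.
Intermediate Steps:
y(J) = -⅑
a = -8463 (a = -93*91 = -8463)
W = 8303/3 (W = -69*(-⅑ - 40) = -69*(-361/9) = 8303/3 ≈ 2767.7)
O = -90982/3 (O = (-24632 + 8303/3) - 8463 = -65593/3 - 8463 = -90982/3 ≈ -30327.)
-O = -1*(-90982/3) = 90982/3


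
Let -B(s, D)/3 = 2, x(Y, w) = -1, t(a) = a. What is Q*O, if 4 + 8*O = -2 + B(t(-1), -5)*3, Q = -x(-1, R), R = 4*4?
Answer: -3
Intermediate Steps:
R = 16
B(s, D) = -6 (B(s, D) = -3*2 = -6)
Q = 1 (Q = -1*(-1) = 1)
O = -3 (O = -½ + (-2 - 6*3)/8 = -½ + (-2 - 18)/8 = -½ + (⅛)*(-20) = -½ - 5/2 = -3)
Q*O = 1*(-3) = -3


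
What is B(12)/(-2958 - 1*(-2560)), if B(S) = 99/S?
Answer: -33/1592 ≈ -0.020729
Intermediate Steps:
B(12)/(-2958 - 1*(-2560)) = (99/12)/(-2958 - 1*(-2560)) = (99*(1/12))/(-2958 + 2560) = (33/4)/(-398) = (33/4)*(-1/398) = -33/1592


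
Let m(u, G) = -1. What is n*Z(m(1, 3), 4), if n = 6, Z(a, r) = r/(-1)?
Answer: -24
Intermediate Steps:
Z(a, r) = -r (Z(a, r) = r*(-1) = -r)
n*Z(m(1, 3), 4) = 6*(-1*4) = 6*(-4) = -24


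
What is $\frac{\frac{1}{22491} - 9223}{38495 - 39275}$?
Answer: $\frac{51858623}{4385745} \approx 11.824$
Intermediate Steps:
$\frac{\frac{1}{22491} - 9223}{38495 - 39275} = \frac{\frac{1}{22491} - 9223}{-780} = \left(- \frac{207434492}{22491}\right) \left(- \frac{1}{780}\right) = \frac{51858623}{4385745}$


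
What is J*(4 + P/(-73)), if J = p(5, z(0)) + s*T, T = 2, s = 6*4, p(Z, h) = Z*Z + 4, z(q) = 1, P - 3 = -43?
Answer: 25564/73 ≈ 350.19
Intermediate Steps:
P = -40 (P = 3 - 43 = -40)
p(Z, h) = 4 + Z**2 (p(Z, h) = Z**2 + 4 = 4 + Z**2)
s = 24
J = 77 (J = (4 + 5**2) + 24*2 = (4 + 25) + 48 = 29 + 48 = 77)
J*(4 + P/(-73)) = 77*(4 - 40/(-73)) = 77*(4 - 40*(-1/73)) = 77*(4 + 40/73) = 77*(332/73) = 25564/73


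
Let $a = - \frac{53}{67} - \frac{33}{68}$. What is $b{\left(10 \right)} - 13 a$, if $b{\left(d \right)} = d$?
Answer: $\frac{121155}{4556} \approx 26.592$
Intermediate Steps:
$a = - \frac{5815}{4556}$ ($a = \left(-53\right) \frac{1}{67} - \frac{33}{68} = - \frac{53}{67} - \frac{33}{68} = - \frac{5815}{4556} \approx -1.2763$)
$b{\left(10 \right)} - 13 a = 10 - - \frac{75595}{4556} = 10 + \frac{75595}{4556} = \frac{121155}{4556}$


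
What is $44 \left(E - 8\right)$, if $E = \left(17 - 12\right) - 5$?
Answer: $-352$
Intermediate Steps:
$E = 0$ ($E = 5 - 5 = 0$)
$44 \left(E - 8\right) = 44 \left(0 - 8\right) = 44 \left(-8\right) = -352$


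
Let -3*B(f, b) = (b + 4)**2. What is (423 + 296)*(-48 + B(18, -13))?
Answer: -53925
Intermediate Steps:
B(f, b) = -(4 + b)**2/3 (B(f, b) = -(b + 4)**2/3 = -(4 + b)**2/3)
(423 + 296)*(-48 + B(18, -13)) = (423 + 296)*(-48 - (4 - 13)**2/3) = 719*(-48 - 1/3*(-9)**2) = 719*(-48 - 1/3*81) = 719*(-48 - 27) = 719*(-75) = -53925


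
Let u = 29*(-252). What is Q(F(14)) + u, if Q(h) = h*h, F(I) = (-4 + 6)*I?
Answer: -6524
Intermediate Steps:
u = -7308
F(I) = 2*I
Q(h) = h²
Q(F(14)) + u = (2*14)² - 7308 = 28² - 7308 = 784 - 7308 = -6524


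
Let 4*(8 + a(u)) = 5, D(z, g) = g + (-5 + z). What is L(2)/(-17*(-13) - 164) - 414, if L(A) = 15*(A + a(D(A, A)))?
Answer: -1661/4 ≈ -415.25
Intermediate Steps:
D(z, g) = -5 + g + z
a(u) = -27/4 (a(u) = -8 + (¼)*5 = -8 + 5/4 = -27/4)
L(A) = -405/4 + 15*A (L(A) = 15*(A - 27/4) = 15*(-27/4 + A) = -405/4 + 15*A)
L(2)/(-17*(-13) - 164) - 414 = (-405/4 + 15*2)/(-17*(-13) - 164) - 414 = (-405/4 + 30)/(221 - 164) - 414 = -285/4/57 - 414 = -285/4*1/57 - 414 = -5/4 - 414 = -1661/4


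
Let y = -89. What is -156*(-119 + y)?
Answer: 32448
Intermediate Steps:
-156*(-119 + y) = -156*(-119 - 89) = -156*(-208) = 32448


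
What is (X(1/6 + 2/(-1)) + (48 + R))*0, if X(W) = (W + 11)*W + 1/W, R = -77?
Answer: 0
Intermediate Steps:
X(W) = 1/W + W*(11 + W) (X(W) = (11 + W)*W + 1/W = W*(11 + W) + 1/W = 1/W + W*(11 + W))
(X(1/6 + 2/(-1)) + (48 + R))*0 = ((1 + (1/6 + 2/(-1))²*(11 + (1/6 + 2/(-1))))/(1/6 + 2/(-1)) + (48 - 77))*0 = ((1 + (1*(⅙) + 2*(-1))²*(11 + (1*(⅙) + 2*(-1))))/(1*(⅙) + 2*(-1)) - 29)*0 = ((1 + (⅙ - 2)²*(11 + (⅙ - 2)))/(⅙ - 2) - 29)*0 = ((1 + (-11/6)²*(11 - 11/6))/(-11/6) - 29)*0 = (-6*(1 + (121/36)*(55/6))/11 - 29)*0 = (-6*(1 + 6655/216)/11 - 29)*0 = (-6/11*6871/216 - 29)*0 = (-6871/396 - 29)*0 = -18355/396*0 = 0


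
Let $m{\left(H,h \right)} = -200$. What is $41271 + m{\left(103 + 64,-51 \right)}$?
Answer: $41071$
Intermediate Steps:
$41271 + m{\left(103 + 64,-51 \right)} = 41271 - 200 = 41071$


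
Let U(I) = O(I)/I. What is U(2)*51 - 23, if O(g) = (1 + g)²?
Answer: 413/2 ≈ 206.50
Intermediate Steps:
U(I) = (1 + I)²/I
U(2)*51 - 23 = ((1 + 2)²/2)*51 - 23 = ((½)*3²)*51 - 23 = ((½)*9)*51 - 23 = (9/2)*51 - 23 = 459/2 - 23 = 413/2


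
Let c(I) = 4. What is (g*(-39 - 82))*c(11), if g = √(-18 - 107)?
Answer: -2420*I*√5 ≈ -5411.3*I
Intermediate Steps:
g = 5*I*√5 (g = √(-125) = 5*I*√5 ≈ 11.18*I)
(g*(-39 - 82))*c(11) = ((5*I*√5)*(-39 - 82))*4 = ((5*I*√5)*(-121))*4 = -605*I*√5*4 = -2420*I*√5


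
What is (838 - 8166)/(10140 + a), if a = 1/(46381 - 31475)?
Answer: -109231168/151146841 ≈ -0.72268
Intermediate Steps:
a = 1/14906 ≈ 6.7087e-5
(838 - 8166)/(10140 + a) = (838 - 8166)/(10140 + 1/14906) = -7328/151146841/14906 = -7328*14906/151146841 = -109231168/151146841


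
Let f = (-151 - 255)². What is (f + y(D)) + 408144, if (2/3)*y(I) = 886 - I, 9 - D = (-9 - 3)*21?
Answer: 1147835/2 ≈ 5.7392e+5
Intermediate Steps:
D = 261 (D = 9 - (-9 - 3)*21 = 9 - (-12)*21 = 9 - 1*(-252) = 9 + 252 = 261)
y(I) = 1329 - 3*I/2 (y(I) = 3*(886 - I)/2 = 1329 - 3*I/2)
f = 164836 (f = (-406)² = 164836)
(f + y(D)) + 408144 = (164836 + (1329 - 3/2*261)) + 408144 = (164836 + (1329 - 783/2)) + 408144 = (164836 + 1875/2) + 408144 = 331547/2 + 408144 = 1147835/2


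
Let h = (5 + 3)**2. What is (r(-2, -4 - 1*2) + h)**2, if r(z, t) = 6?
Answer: 4900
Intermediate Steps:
h = 64 (h = 8**2 = 64)
(r(-2, -4 - 1*2) + h)**2 = (6 + 64)**2 = 70**2 = 4900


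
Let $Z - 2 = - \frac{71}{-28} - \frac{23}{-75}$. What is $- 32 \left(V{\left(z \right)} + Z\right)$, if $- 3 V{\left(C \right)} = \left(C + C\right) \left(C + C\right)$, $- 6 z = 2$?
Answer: $- \frac{709768}{4725} \approx -150.22$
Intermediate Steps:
$z = - \frac{1}{3}$ ($z = \left(- \frac{1}{6}\right) 2 = - \frac{1}{3} \approx -0.33333$)
$Z = \frac{10169}{2100}$ ($Z = 2 - \left(- \frac{71}{28} - \frac{23}{75}\right) = 2 - - \frac{5969}{2100} = 2 + \left(\frac{71}{28} + \frac{23}{75}\right) = 2 + \frac{5969}{2100} = \frac{10169}{2100} \approx 4.8424$)
$V{\left(C \right)} = - \frac{4 C^{2}}{3}$ ($V{\left(C \right)} = - \frac{\left(C + C\right) \left(C + C\right)}{3} = - \frac{2 C 2 C}{3} = - \frac{4 C^{2}}{3}$)
$- 32 \left(V{\left(z \right)} + Z\right) = - 32 \left(- \frac{4 \left(- \frac{1}{3}\right)^{2}}{3} + \frac{10169}{2100}\right) = - 32 \left(\left(- \frac{4}{3}\right) \frac{1}{9} + \frac{10169}{2100}\right) = - 32 \left(- \frac{4}{27} + \frac{10169}{2100}\right) = \left(-32\right) \frac{88721}{18900} = - \frac{709768}{4725}$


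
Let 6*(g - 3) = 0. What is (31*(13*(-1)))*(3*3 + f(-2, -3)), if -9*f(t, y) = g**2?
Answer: -3224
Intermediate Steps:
g = 3 (g = 3 + (1/6)*0 = 3 + 0 = 3)
f(t, y) = -1 (f(t, y) = -1/9*3**2 = -1/9*9 = -1)
(31*(13*(-1)))*(3*3 + f(-2, -3)) = (31*(13*(-1)))*(3*3 - 1) = (31*(-13))*(9 - 1) = -403*8 = -3224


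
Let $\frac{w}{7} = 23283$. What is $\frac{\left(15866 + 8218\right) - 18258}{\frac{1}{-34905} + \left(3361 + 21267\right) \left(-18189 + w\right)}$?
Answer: $\frac{203356530}{124469044109279} \approx 1.6338 \cdot 10^{-6}$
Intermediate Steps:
$w = 162981$ ($w = 7 \cdot 23283 = 162981$)
$\frac{\left(15866 + 8218\right) - 18258}{\frac{1}{-34905} + \left(3361 + 21267\right) \left(-18189 + w\right)} = \frac{\left(15866 + 8218\right) - 18258}{\frac{1}{-34905} + \left(3361 + 21267\right) \left(-18189 + 162981\right)} = \frac{24084 - 18258}{- \frac{1}{34905} + 24628 \cdot 144792} = \frac{5826}{- \frac{1}{34905} + 3565937376} = \frac{5826}{\frac{124469044109279}{34905}} = 5826 \cdot \frac{34905}{124469044109279} = \frac{203356530}{124469044109279}$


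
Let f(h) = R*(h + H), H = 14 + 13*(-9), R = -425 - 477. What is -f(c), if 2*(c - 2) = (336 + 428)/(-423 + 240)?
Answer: -17016230/183 ≈ -92985.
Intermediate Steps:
R = -902
H = -103 (H = 14 - 117 = -103)
c = -16/183 (c = 2 + ((336 + 428)/(-423 + 240))/2 = 2 + (764/(-183))/2 = 2 + (764*(-1/183))/2 = 2 + (½)*(-764/183) = 2 - 382/183 = -16/183 ≈ -0.087432)
f(h) = 92906 - 902*h (f(h) = -902*(h - 103) = -902*(-103 + h) = 92906 - 902*h)
-f(c) = -(92906 - 902*(-16/183)) = -(92906 + 14432/183) = -1*17016230/183 = -17016230/183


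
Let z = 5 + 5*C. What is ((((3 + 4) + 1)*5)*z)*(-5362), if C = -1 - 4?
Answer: 4289600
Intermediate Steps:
C = -5
z = -20 (z = 5 + 5*(-5) = 5 - 25 = -20)
((((3 + 4) + 1)*5)*z)*(-5362) = ((((3 + 4) + 1)*5)*(-20))*(-5362) = (((7 + 1)*5)*(-20))*(-5362) = ((8*5)*(-20))*(-5362) = (40*(-20))*(-5362) = -800*(-5362) = 4289600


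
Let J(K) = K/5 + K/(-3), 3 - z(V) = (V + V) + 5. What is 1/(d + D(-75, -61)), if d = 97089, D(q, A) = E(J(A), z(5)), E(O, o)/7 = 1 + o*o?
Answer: 1/98104 ≈ 1.0193e-5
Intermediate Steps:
z(V) = -2 - 2*V (z(V) = 3 - ((V + V) + 5) = 3 - (2*V + 5) = 3 - (5 + 2*V) = 3 + (-5 - 2*V) = -2 - 2*V)
J(K) = -2*K/15 (J(K) = K*(1/5) + K*(-1/3) = K/5 - K/3 = -2*K/15)
E(O, o) = 7 + 7*o**2 (E(O, o) = 7*(1 + o*o) = 7*(1 + o**2) = 7 + 7*o**2)
D(q, A) = 1015 (D(q, A) = 7 + 7*(-2 - 2*5)**2 = 7 + 7*(-2 - 10)**2 = 7 + 7*(-12)**2 = 7 + 7*144 = 7 + 1008 = 1015)
1/(d + D(-75, -61)) = 1/(97089 + 1015) = 1/98104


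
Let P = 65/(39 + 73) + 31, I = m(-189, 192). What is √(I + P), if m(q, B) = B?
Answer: √175287/28 ≈ 14.953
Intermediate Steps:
I = 192
P = 3537/112 (P = 65/112 + 31 = 3537/112 ≈ 31.580)
√(I + P) = √(192 + 3537/112) = √(25041/112) = √175287/28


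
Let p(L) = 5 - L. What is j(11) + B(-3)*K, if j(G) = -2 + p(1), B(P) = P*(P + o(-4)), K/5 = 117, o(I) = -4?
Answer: 12287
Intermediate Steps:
K = 585 (K = 5*117 = 585)
B(P) = P*(-4 + P) (B(P) = P*(P - 4) = P*(-4 + P))
j(G) = 2 (j(G) = -2 + (5 - 1*1) = -2 + (5 - 1) = -2 + 4 = 2)
j(11) + B(-3)*K = 2 - 3*(-4 - 3)*585 = 2 - 3*(-7)*585 = 2 + 21*585 = 2 + 12285 = 12287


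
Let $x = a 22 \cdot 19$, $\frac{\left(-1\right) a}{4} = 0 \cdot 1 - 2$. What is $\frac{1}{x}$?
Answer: $\frac{1}{3344} \approx 0.00029904$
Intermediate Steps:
$a = 8$ ($a = - 4 \left(0 \cdot 1 - 2\right) = - 4 \left(0 - 2\right) = \left(-4\right) \left(-2\right) = 8$)
$x = 3344$ ($x = 8 \cdot 22 \cdot 19 = 176 \cdot 19 = 3344$)
$\frac{1}{x} = \frac{1}{3344}$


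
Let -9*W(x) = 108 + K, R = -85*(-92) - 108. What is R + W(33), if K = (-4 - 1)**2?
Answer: 69275/9 ≈ 7697.2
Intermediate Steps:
K = 25 (K = (-5)**2 = 25)
R = 7712 (R = 7820 - 108 = 7712)
W(x) = -133/9 (W(x) = -(108 + 25)/9 = -1/9*133 = -133/9)
R + W(33) = 7712 - 133/9 = 69275/9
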